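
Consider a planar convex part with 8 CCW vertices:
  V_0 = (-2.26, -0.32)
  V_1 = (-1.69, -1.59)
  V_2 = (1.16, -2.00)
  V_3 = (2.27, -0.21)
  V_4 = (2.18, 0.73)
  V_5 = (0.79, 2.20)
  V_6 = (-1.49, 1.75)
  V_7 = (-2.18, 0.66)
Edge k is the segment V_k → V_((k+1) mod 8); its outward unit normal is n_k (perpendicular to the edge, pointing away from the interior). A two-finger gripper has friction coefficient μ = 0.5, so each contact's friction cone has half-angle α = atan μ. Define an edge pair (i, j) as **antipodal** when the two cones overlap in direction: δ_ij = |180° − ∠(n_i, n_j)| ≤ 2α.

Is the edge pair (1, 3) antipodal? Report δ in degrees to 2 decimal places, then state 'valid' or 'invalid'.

δ = 76.34°, invalid

α = atan 0.5 = 26.57°;  2α = 53.13°
edge 1: e_1 = (+2.85, -0.41);  n_1 = (-0.1424, -0.9898)
edge 3: e_3 = (-0.09, +0.94);  n_3 = (+0.9954, +0.0953)
∠(n_1, n_3) = 103.66°
δ = |180° − 103.66°| = 76.34°
76.34° > 2α = 53.13°  →  invalid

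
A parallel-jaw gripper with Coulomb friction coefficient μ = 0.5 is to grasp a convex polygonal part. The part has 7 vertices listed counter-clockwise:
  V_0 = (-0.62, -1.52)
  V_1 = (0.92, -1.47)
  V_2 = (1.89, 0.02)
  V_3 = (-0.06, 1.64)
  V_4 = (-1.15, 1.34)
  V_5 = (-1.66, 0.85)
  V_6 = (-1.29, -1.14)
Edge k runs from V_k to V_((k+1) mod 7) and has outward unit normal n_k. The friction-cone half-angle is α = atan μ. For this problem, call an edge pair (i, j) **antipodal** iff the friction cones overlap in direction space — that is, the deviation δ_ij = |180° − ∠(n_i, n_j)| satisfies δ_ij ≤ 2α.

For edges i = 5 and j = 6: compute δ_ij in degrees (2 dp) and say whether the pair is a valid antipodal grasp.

α = atan 0.5 = 26.57°;  2α = 53.13°
edge 5: e_5 = (+0.37, -1.99);  n_5 = (-0.9832, -0.1828)
edge 6: e_6 = (+0.67, -0.38);  n_6 = (-0.4933, -0.8698)
∠(n_5, n_6) = 49.91°
δ = |180° − 49.91°| = 130.09°
130.09° > 2α = 53.13°  →  invalid

δ = 130.09°, invalid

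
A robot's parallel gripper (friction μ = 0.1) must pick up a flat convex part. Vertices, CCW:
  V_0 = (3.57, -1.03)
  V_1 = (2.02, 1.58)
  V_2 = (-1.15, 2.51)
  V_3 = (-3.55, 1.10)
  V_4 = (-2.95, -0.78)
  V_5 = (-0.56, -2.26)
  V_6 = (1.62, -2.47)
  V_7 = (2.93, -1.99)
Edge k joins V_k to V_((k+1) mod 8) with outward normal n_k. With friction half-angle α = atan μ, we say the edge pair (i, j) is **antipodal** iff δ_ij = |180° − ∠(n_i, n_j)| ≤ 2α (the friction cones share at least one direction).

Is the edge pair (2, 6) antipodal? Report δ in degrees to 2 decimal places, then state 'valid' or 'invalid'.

δ = 10.31°, valid

α = atan 0.1 = 5.71°;  2α = 11.42°
edge 2: e_2 = (-2.40, -1.41);  n_2 = (-0.5065, +0.8622)
edge 6: e_6 = (+1.31, +0.48);  n_6 = (+0.3440, -0.9390)
∠(n_2, n_6) = 169.69°
δ = |180° − 169.69°| = 10.31°
10.31° ≤ 2α = 11.42°  →  valid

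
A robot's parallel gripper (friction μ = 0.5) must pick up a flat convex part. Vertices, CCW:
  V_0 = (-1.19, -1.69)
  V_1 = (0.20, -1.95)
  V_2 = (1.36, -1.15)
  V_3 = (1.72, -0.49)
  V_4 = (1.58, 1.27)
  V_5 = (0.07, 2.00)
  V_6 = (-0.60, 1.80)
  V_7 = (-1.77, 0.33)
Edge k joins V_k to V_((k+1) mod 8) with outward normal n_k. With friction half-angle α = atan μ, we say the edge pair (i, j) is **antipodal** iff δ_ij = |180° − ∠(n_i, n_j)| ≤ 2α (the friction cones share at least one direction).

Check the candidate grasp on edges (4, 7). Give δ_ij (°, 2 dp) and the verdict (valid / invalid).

α = atan 0.5 = 26.57°;  2α = 53.13°
edge 4: e_4 = (-1.51, +0.73);  n_4 = (+0.4352, +0.9003)
edge 7: e_7 = (+0.58, -2.02);  n_7 = (-0.9612, -0.2760)
∠(n_4, n_7) = 131.82°
δ = |180° − 131.82°| = 48.18°
48.18° ≤ 2α = 53.13°  →  valid

δ = 48.18°, valid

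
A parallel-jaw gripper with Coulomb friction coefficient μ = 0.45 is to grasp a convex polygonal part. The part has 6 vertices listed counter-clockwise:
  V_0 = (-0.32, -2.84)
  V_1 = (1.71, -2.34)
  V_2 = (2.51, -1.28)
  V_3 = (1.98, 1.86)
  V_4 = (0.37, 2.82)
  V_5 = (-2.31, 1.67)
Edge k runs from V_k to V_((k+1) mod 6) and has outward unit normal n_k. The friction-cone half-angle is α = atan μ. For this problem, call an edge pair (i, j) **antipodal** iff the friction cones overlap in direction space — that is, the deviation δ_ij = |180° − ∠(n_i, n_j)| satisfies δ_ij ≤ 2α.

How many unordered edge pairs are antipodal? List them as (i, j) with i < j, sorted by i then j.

count = 5; pairs: (0,3), (0,4), (1,4), (2,5), (3,5)

α = atan 0.45 = 24.23°;  2α = 48.46°
n_0 = (+0.2392, -0.9710)
n_1 = (+0.7982, -0.6024)
n_2 = (+0.9861, +0.1664)
n_3 = (+0.5121, +0.8589)
n_4 = (-0.3943, +0.9190)
n_5 = (-0.9149, -0.4037)
  (0,1): δ = 140.88°  ·
  (0,2): δ = 94.26°  ·
  (0,3): δ = 44.64°  ✓
  (0,4): δ = 9.39°  ✓
  (0,5): δ = 99.97°  ·
  (1,2): δ = 133.38°  ·
  (1,3): δ = 83.76°  ·
  (1,4): δ = 29.73°  ✓
  (1,5): δ = 60.85°  ·
  (2,3): δ = 130.39°  ·
  (2,4): δ = 76.36°  ·
  (2,5): δ = 14.23°  ✓
  (3,4): δ = 125.97°  ·
  (3,5): δ = 35.38°  ✓
  (4,5): δ = 89.42°  ·
antipodal pairs: 5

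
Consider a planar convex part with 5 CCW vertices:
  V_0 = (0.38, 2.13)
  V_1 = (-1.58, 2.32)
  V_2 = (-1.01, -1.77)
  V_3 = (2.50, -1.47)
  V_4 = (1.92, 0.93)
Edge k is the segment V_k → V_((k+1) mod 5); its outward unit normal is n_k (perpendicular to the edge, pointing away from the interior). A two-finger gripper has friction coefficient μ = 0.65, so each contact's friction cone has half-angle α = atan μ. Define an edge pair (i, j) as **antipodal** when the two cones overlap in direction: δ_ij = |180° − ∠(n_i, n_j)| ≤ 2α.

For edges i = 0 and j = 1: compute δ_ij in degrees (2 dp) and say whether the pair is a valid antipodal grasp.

δ = 76.53°, invalid

α = atan 0.65 = 33.02°;  2α = 66.05°
edge 0: e_0 = (-1.96, +0.19);  n_0 = (+0.0965, +0.9953)
edge 1: e_1 = (+0.57, -4.09);  n_1 = (-0.9904, -0.1380)
∠(n_0, n_1) = 103.47°
δ = |180° − 103.47°| = 76.53°
76.53° > 2α = 66.05°  →  invalid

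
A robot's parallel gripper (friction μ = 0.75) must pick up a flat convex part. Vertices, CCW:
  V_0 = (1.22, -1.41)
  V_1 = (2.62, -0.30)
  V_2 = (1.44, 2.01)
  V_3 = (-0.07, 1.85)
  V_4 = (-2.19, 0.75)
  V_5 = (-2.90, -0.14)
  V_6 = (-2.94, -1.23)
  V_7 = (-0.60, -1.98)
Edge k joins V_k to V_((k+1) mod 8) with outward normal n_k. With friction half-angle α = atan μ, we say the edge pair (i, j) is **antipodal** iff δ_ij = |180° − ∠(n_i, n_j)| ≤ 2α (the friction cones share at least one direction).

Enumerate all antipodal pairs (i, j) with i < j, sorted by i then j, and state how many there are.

α = atan 0.75 = 36.87°;  2α = 73.74°
n_0 = (+0.6213, -0.7836)
n_1 = (+0.8905, +0.4549)
n_2 = (-0.1054, +0.9944)
n_3 = (-0.4606, +0.8876)
n_4 = (-0.7817, +0.6236)
n_5 = (-0.9993, +0.0367)
n_6 = (-0.3052, -0.9523)
n_7 = (+0.2989, -0.9543)
  (0,1): δ = 101.35°  ·
  (0,2): δ = 32.36°  ✓
  (0,3): δ = 10.99°  ✓
  (0,4): δ = 13.01°  ✓
  (0,5): δ = 49.49°  ✓
  (0,6): δ = 123.82°  ·
  (0,7): δ = 158.98°  ·
  (1,2): δ = 111.01°  ·
  (1,3): δ = 89.64°  ·
  (1,4): δ = 65.64°  ✓
  (1,5): δ = 29.16°  ✓
  (1,6): δ = 45.17°  ✓
  (1,7): δ = 80.33°  ·
  (2,3): δ = 158.63°  ·
  (2,4): δ = 134.63°  ·
  (2,5): δ = 98.15°  ·
  (2,6): δ = 23.82°  ✓
  (2,7): δ = 11.34°  ✓
  (3,4): δ = 156.00°  ·
  (3,5): δ = 119.53°  ·
  (3,6): δ = 45.19°  ✓
  (3,7): δ = 10.03°  ✓
  (4,5): δ = 143.52°  ·
  (4,6): δ = 69.19°  ✓
  (4,7): δ = 34.03°  ✓
  (5,6): δ = 105.67°  ·
  (5,7): δ = 70.51°  ✓
  (6,7): δ = 144.84°  ·
antipodal pairs: 14

count = 14; pairs: (0,2), (0,3), (0,4), (0,5), (1,4), (1,5), (1,6), (2,6), (2,7), (3,6), (3,7), (4,6), (4,7), (5,7)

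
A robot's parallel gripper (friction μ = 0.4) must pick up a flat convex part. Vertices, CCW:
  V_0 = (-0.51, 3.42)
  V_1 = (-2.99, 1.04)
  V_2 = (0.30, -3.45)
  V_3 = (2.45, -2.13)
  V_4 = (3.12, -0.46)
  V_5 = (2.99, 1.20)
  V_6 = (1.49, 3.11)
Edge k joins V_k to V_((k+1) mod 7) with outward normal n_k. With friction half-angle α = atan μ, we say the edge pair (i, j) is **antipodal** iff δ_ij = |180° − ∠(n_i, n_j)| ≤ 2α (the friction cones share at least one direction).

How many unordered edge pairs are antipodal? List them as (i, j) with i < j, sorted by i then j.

count = 5; pairs: (0,2), (0,3), (1,4), (1,5), (2,6)

α = atan 0.4 = 21.80°;  2α = 43.60°
n_0 = (-0.6924, +0.7215)
n_1 = (-0.8066, -0.5911)
n_2 = (+0.5232, -0.8522)
n_3 = (+0.9281, -0.3723)
n_4 = (+0.9969, +0.0781)
n_5 = (+0.7865, +0.6176)
n_6 = (+0.1532, +0.9882)
  (0,1): δ = 97.59°  ·
  (0,2): δ = 12.27°  ✓
  (0,3): δ = 24.32°  ✓
  (0,4): δ = 50.66°  ·
  (0,5): δ = 84.32°  ·
  (0,6): δ = 127.37°  ·
  (1,2): δ = 94.68°  ·
  (1,3): δ = 58.09°  ·
  (1,4): δ = 31.75°  ✓
  (1,5): δ = 1.91°  ✓
  (1,6): δ = 44.96°  ·
  (2,3): δ = 143.41°  ·
  (2,4): δ = 117.07°  ·
  (2,5): δ = 83.40°  ·
  (2,6): δ = 40.36°  ✓
  (3,4): δ = 153.66°  ·
  (3,5): δ = 120.00°  ·
  (3,6): δ = 76.95°  ·
  (4,5): δ = 146.33°  ·
  (4,6): δ = 103.29°  ·
  (5,6): δ = 136.95°  ·
antipodal pairs: 5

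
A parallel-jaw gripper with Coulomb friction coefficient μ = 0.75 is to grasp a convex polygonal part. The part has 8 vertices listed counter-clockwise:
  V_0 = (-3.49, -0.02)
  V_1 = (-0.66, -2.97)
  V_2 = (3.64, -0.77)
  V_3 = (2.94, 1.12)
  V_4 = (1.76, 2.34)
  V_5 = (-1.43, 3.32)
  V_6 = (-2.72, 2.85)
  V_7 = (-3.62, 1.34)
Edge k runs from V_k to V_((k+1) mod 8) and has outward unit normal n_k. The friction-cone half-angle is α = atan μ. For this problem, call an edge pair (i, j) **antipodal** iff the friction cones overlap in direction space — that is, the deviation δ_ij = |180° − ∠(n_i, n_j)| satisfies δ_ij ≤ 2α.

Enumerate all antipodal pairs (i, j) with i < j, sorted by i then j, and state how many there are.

α = atan 0.75 = 36.87°;  2α = 73.74°
n_0 = (-0.7216, -0.6923)
n_1 = (+0.4555, -0.8902)
n_2 = (+0.9377, +0.3473)
n_3 = (+0.7188, +0.6952)
n_4 = (+0.2937, +0.9559)
n_5 = (-0.3423, +0.9396)
n_6 = (-0.8590, +0.5120)
n_7 = (-0.9955, -0.0952)
  (0,1): δ = 106.72°  ·
  (0,2): δ = 23.49°  ✓
  (0,3): δ = 0.23°  ✓
  (0,4): δ = 29.11°  ✓
  (0,5): δ = 66.21°  ✓
  (0,6): δ = 105.39°  ·
  (0,7): δ = 141.65°  ·
  (1,2): δ = 96.77°  ·
  (1,3): δ = 73.05°  ✓
  (1,4): δ = 44.17°  ✓
  (1,5): δ = 7.08°  ✓
  (1,6): δ = 32.11°  ✓
  (1,7): δ = 68.36°  ✓
  (2,3): δ = 156.28°  ·
  (2,4): δ = 127.40°  ·
  (2,5): δ = 90.30°  ·
  (2,6): δ = 51.12°  ✓
  (2,7): δ = 14.86°  ✓
  (3,4): δ = 151.12°  ·
  (3,5): δ = 114.03°  ·
  (3,6): δ = 74.84°  ·
  (3,7): δ = 38.58°  ✓
  (4,5): δ = 142.90°  ·
  (4,6): δ = 103.72°  ·
  (4,7): δ = 67.46°  ✓
  (5,6): δ = 140.81°  ·
  (5,7): δ = 104.56°  ·
  (6,7): δ = 143.74°  ·
antipodal pairs: 13

count = 13; pairs: (0,2), (0,3), (0,4), (0,5), (1,3), (1,4), (1,5), (1,6), (1,7), (2,6), (2,7), (3,7), (4,7)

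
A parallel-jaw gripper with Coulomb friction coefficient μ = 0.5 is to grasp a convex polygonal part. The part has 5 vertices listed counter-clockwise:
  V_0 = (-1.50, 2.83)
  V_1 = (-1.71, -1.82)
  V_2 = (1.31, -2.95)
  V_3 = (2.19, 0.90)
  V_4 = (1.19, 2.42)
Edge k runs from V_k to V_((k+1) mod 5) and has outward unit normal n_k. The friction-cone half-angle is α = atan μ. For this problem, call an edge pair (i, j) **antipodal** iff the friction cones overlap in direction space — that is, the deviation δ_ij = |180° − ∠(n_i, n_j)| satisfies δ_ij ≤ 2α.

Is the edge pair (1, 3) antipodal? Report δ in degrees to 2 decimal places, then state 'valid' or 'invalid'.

α = atan 0.5 = 26.57°;  2α = 53.13°
edge 1: e_1 = (+3.02, -1.13);  n_1 = (-0.3504, -0.9366)
edge 3: e_3 = (-1.00, +1.52);  n_3 = (+0.8354, +0.5496)
∠(n_1, n_3) = 143.86°
δ = |180° − 143.86°| = 36.14°
36.14° ≤ 2α = 53.13°  →  valid

δ = 36.14°, valid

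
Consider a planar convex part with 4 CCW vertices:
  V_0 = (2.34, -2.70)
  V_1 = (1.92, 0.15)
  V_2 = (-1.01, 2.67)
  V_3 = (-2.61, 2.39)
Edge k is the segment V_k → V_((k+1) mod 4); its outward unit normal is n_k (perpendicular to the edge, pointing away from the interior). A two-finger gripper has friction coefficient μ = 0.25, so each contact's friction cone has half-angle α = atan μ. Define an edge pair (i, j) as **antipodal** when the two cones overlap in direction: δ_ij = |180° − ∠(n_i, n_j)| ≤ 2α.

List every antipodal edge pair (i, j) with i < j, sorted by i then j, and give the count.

count = 1; pairs: (1,3)

α = atan 0.25 = 14.04°;  2α = 28.07°
n_0 = (+0.9893, +0.1458)
n_1 = (+0.6521, +0.7582)
n_2 = (-0.1724, +0.9850)
n_3 = (-0.7169, -0.6972)
  (0,1): δ = 139.08°  ·
  (0,2): δ = 88.46°  ·
  (0,3): δ = 35.82°  ·
  (1,2): δ = 129.38°  ·
  (1,3): δ = 5.10°  ✓
  (2,3): δ = 55.73°  ·
antipodal pairs: 1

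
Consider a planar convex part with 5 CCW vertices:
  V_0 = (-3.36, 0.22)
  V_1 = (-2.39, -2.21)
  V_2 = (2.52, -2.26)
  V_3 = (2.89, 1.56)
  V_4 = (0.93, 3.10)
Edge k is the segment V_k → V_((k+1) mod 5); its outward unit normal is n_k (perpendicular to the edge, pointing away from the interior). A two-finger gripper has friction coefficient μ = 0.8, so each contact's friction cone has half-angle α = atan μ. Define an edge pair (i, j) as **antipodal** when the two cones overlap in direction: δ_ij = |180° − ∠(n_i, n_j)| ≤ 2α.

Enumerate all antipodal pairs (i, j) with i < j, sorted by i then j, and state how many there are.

count = 5; pairs: (0,2), (0,3), (1,3), (1,4), (2,4)

α = atan 0.8 = 38.66°;  2α = 77.32°
n_0 = (-0.9287, -0.3707)
n_1 = (-0.0102, -0.9999)
n_2 = (+0.9953, -0.0964)
n_3 = (+0.6178, +0.7863)
n_4 = (-0.5574, +0.8303)
  (0,1): δ = 112.34°  ·
  (0,2): δ = 27.29°  ✓
  (0,3): δ = 30.08°  ✓
  (0,4): δ = 102.11°  ·
  (1,2): δ = 94.95°  ·
  (1,3): δ = 37.57°  ✓
  (1,4): δ = 34.46°  ✓
  (2,3): δ = 122.62°  ·
  (2,4): δ = 50.59°  ✓
  (3,4): δ = 107.97°  ·
antipodal pairs: 5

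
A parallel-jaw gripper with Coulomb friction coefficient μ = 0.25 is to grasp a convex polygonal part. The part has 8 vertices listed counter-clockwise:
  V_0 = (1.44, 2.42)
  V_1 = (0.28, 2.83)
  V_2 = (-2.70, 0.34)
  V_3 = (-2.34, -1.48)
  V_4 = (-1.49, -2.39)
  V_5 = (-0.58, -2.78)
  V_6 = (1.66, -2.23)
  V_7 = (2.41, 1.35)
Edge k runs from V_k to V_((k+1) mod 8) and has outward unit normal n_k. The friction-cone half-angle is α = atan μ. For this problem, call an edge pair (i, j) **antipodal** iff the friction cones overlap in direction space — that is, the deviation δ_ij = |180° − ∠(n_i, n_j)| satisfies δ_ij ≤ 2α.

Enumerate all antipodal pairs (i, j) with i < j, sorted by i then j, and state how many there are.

count = 6; pairs: (0,3), (0,4), (1,5), (2,6), (3,7), (4,7)

α = atan 0.25 = 14.04°;  2α = 28.07°
n_0 = (+0.3332, +0.9428)
n_1 = (-0.6412, +0.7674)
n_2 = (-0.9810, -0.1940)
n_3 = (-0.7308, -0.6826)
n_4 = (-0.3939, -0.9191)
n_5 = (+0.2385, -0.9712)
n_6 = (+0.9788, -0.2050)
n_7 = (+0.7409, +0.6716)
  (0,1): δ = 120.65°  ·
  (0,2): δ = 59.35°  ·
  (0,3): δ = 27.49°  ✓
  (0,4): δ = 3.73°  ✓
  (0,5): δ = 33.26°  ·
  (0,6): δ = 97.63°  ·
  (0,7): δ = 151.66°  ·
  (1,2): δ = 118.69°  ·
  (1,3): δ = 86.83°  ·
  (1,4): δ = 63.08°  ·
  (1,5): δ = 26.09°  ✓
  (1,6): δ = 38.29°  ·
  (1,7): δ = 92.31°  ·
  (2,3): δ = 148.14°  ·
  (2,4): δ = 124.39°  ·
  (2,5): δ = 87.39°  ·
  (2,6): δ = 23.02°  ✓
  (2,7): δ = 31.00°  ·
  (3,4): δ = 156.25°  ·
  (3,5): δ = 119.25°  ·
  (3,6): δ = 54.88°  ·
  (3,7): δ = 0.85°  ✓
  (4,5): δ = 143.01°  ·
  (4,6): δ = 78.63°  ·
  (4,7): δ = 24.61°  ✓
  (5,6): δ = 115.63°  ·
  (5,7): δ = 61.60°  ·
  (6,7): δ = 125.97°  ·
antipodal pairs: 6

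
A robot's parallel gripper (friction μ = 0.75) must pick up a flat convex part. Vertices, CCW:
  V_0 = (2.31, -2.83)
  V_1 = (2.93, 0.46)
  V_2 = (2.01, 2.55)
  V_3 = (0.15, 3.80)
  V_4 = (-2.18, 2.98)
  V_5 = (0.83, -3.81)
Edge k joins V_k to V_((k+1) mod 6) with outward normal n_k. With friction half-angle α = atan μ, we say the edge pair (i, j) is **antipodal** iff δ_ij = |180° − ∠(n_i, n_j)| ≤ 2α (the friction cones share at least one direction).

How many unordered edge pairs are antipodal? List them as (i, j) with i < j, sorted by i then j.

α = atan 0.75 = 36.87°;  2α = 73.74°
n_0 = (+0.9827, -0.1852)
n_1 = (+0.9153, +0.4029)
n_2 = (+0.5578, +0.8300)
n_3 = (-0.3320, +0.9433)
n_4 = (-0.9142, -0.4053)
n_5 = (+0.5521, -0.8338)
  (0,1): δ = 145.57°  ·
  (0,2): δ = 113.23°  ·
  (0,3): δ = 59.94°  ✓
  (0,4): δ = 34.58°  ✓
  (0,5): δ = 134.18°  ·
  (1,2): δ = 147.66°  ·
  (1,3): δ = 94.37°  ·
  (1,4): δ = 0.15°  ✓
  (1,5): δ = 99.75°  ·
  (2,3): δ = 126.71°  ·
  (2,4): δ = 32.19°  ✓
  (2,5): δ = 67.41°  ✓
  (3,4): δ = 85.48°  ·
  (3,5): δ = 14.12°  ✓
  (4,5): δ = 80.40°  ·
antipodal pairs: 6

count = 6; pairs: (0,3), (0,4), (1,4), (2,4), (2,5), (3,5)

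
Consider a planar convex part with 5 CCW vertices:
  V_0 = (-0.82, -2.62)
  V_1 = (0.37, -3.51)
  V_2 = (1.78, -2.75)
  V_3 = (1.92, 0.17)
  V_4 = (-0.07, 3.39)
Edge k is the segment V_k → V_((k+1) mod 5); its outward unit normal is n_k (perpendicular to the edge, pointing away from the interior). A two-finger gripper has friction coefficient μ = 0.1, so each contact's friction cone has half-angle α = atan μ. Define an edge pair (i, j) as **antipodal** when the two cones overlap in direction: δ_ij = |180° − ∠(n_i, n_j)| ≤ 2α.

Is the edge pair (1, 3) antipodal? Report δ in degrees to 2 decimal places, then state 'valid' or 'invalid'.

δ = 86.61°, invalid

α = atan 0.1 = 5.71°;  2α = 11.42°
edge 1: e_1 = (+1.41, +0.76);  n_1 = (+0.4745, -0.8803)
edge 3: e_3 = (-1.99, +3.22);  n_3 = (+0.8507, +0.5257)
∠(n_1, n_3) = 93.39°
δ = |180° − 93.39°| = 86.61°
86.61° > 2α = 11.42°  →  invalid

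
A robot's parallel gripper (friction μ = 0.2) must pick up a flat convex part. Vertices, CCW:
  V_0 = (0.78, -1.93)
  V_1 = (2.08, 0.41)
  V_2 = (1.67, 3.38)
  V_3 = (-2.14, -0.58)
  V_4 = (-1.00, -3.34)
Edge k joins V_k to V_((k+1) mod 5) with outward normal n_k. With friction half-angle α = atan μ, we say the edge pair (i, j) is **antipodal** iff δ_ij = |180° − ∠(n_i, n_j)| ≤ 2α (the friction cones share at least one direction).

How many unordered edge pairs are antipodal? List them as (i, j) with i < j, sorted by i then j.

count = 3; pairs: (0,2), (1,3), (2,4)

α = atan 0.2 = 11.31°;  2α = 22.62°
n_0 = (+0.8742, -0.4856)
n_1 = (+0.9906, +0.1368)
n_2 = (-0.7206, +0.6933)
n_3 = (-0.9243, -0.3818)
n_4 = (+0.6209, -0.7839)
  (0,1): δ = 143.09°  ·
  (0,2): δ = 14.84°  ✓
  (0,3): δ = 51.50°  ·
  (0,4): δ = 157.44°  ·
  (1,2): δ = 51.75°  ·
  (1,3): δ = 14.58°  ✓
  (1,4): δ = 120.52°  ·
  (2,3): δ = 113.66°  ·
  (2,4): δ = 7.72°  ✓
  (3,4): δ = 74.06°  ·
antipodal pairs: 3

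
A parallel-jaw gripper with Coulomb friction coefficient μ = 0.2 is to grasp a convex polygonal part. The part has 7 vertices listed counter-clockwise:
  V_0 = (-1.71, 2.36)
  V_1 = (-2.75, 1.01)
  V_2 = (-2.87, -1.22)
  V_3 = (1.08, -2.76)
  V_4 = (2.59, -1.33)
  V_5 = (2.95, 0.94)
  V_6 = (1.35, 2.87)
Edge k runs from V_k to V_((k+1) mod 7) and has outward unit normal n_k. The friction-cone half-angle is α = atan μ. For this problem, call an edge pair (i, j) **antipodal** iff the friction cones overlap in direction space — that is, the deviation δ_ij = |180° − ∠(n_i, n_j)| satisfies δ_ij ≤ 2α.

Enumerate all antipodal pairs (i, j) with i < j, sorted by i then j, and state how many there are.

α = atan 0.2 = 11.31°;  2α = 22.62°
n_0 = (-0.7922, +0.6103)
n_1 = (-0.9986, +0.0537)
n_2 = (-0.3632, -0.9317)
n_3 = (+0.6876, -0.7261)
n_4 = (+0.9877, -0.1566)
n_5 = (+0.7699, +0.6382)
n_6 = (-0.1644, +0.9864)
  (0,1): δ = 145.47°  ·
  (0,2): δ = 73.69°  ·
  (0,3): δ = 8.95°  ✓
  (0,4): δ = 28.60°  ·
  (0,5): δ = 77.27°  ·
  (0,6): δ = 137.07°  ·
  (1,2): δ = 108.22°  ·
  (1,3): δ = 43.48°  ·
  (1,4): δ = 5.93°  ✓
  (1,5): δ = 42.74°  ·
  (1,6): δ = 102.54°  ·
  (2,3): δ = 115.26°  ·
  (2,4): δ = 77.71°  ·
  (2,5): δ = 29.04°  ·
  (2,6): δ = 30.76°  ·
  (3,4): δ = 142.45°  ·
  (3,5): δ = 93.78°  ·
  (3,6): δ = 33.98°  ·
  (4,5): δ = 131.33°  ·
  (4,6): δ = 71.53°  ·
  (5,6): δ = 120.20°  ·
antipodal pairs: 2

count = 2; pairs: (0,3), (1,4)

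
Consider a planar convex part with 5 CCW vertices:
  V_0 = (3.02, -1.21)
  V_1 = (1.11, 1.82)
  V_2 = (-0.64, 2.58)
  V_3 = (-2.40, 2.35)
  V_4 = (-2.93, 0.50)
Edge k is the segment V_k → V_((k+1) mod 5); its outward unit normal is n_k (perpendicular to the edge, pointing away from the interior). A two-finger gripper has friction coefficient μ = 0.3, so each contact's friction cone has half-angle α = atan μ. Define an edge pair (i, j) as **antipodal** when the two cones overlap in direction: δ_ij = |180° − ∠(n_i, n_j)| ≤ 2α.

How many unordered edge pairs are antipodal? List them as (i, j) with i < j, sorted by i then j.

α = atan 0.3 = 16.70°;  2α = 33.40°
n_0 = (+0.8460, +0.5333)
n_1 = (+0.3983, +0.9172)
n_2 = (-0.1296, +0.9916)
n_3 = (-0.9613, +0.2754)
n_4 = (-0.2762, -0.9611)
  (0,1): δ = 145.70°  ·
  (0,2): δ = 114.78°  ·
  (0,3): δ = 48.21°  ·
  (0,4): δ = 41.74°  ·
  (1,2): δ = 149.08°  ·
  (1,3): δ = 82.51°  ·
  (1,4): δ = 7.44°  ✓
  (2,3): δ = 113.43°  ·
  (2,4): δ = 23.48°  ✓
  (3,4): δ = 90.05°  ·
antipodal pairs: 2

count = 2; pairs: (1,4), (2,4)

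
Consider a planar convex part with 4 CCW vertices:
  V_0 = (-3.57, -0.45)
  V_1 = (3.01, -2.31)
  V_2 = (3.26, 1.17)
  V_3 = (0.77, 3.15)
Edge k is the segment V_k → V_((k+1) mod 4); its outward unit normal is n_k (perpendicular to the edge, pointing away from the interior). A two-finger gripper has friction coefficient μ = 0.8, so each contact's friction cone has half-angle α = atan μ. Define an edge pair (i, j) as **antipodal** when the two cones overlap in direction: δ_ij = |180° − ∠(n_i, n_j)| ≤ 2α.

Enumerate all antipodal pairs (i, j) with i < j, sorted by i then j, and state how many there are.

count = 3; pairs: (0,2), (0,3), (1,3)

α = atan 0.8 = 38.66°;  2α = 77.32°
n_0 = (-0.2720, -0.9623)
n_1 = (+0.9974, -0.0717)
n_2 = (+0.6224, +0.7827)
n_3 = (-0.6384, +0.7697)
  (0,1): δ = 78.32°  ·
  (0,2): δ = 22.71°  ✓
  (0,3): δ = 55.46°  ✓
  (1,2): δ = 124.38°  ·
  (1,3): δ = 46.22°  ✓
  (2,3): δ = 101.83°  ·
antipodal pairs: 3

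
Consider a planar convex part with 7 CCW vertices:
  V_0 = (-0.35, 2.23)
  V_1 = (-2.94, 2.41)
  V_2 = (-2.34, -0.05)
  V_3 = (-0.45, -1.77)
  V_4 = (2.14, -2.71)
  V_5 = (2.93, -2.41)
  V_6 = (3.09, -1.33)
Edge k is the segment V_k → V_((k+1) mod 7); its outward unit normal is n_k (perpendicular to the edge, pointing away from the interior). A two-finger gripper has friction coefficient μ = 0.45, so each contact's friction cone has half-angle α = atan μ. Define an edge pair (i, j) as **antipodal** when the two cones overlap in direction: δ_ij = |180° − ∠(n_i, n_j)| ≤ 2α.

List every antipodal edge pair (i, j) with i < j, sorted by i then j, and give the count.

α = atan 0.45 = 24.23°;  2α = 48.46°
n_0 = (+0.0693, +0.9976)
n_1 = (-0.9715, -0.2370)
n_2 = (-0.6731, -0.7396)
n_3 = (-0.3412, -0.9400)
n_4 = (+0.3550, -0.9349)
n_5 = (+0.9892, -0.1465)
n_6 = (+0.7191, +0.6949)
  (0,1): δ = 72.32°  ·
  (0,2): δ = 38.33°  ✓
  (0,3): δ = 15.97°  ✓
  (0,4): δ = 24.77°  ✓
  (0,5): δ = 85.55°  ·
  (0,6): δ = 137.99°  ·
  (1,2): δ = 146.01°  ·
  (1,3): δ = 123.65°  ·
  (1,4): δ = 82.91°  ·
  (1,5): δ = 22.13°  ✓
  (1,6): δ = 30.31°  ✓
  (2,3): δ = 157.64°  ·
  (2,4): δ = 116.90°  ·
  (2,5): δ = 56.12°  ·
  (2,6): δ = 3.68°  ✓
  (3,4): δ = 139.26°  ·
  (3,5): δ = 78.48°  ·
  (3,6): δ = 26.03°  ✓
  (4,5): δ = 119.22°  ·
  (4,6): δ = 66.78°  ·
  (5,6): δ = 127.56°  ·
antipodal pairs: 7

count = 7; pairs: (0,2), (0,3), (0,4), (1,5), (1,6), (2,6), (3,6)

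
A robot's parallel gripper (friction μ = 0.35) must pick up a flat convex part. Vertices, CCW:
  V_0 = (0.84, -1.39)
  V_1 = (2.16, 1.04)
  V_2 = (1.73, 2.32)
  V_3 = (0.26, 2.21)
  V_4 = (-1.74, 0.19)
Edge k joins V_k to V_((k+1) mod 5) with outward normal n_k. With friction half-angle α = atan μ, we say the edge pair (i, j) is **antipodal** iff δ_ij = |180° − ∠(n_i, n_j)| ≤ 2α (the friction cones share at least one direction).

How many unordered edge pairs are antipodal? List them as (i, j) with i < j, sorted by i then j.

count = 2; pairs: (0,3), (2,4)

α = atan 0.35 = 19.29°;  2α = 38.58°
n_0 = (+0.8787, -0.4773)
n_1 = (+0.9479, +0.3184)
n_2 = (-0.0746, +0.9972)
n_3 = (-0.7106, +0.7036)
n_4 = (-0.5223, -0.8528)
  (0,1): δ = 132.92°  ·
  (0,2): δ = 57.21°  ·
  (0,3): δ = 16.20°  ✓
  (0,4): δ = 87.03°  ·
  (1,2): δ = 104.29°  ·
  (1,3): δ = 63.28°  ·
  (1,4): δ = 39.95°  ·
  (2,3): δ = 138.99°  ·
  (2,4): δ = 35.76°  ✓
  (3,4): δ = 76.77°  ·
antipodal pairs: 2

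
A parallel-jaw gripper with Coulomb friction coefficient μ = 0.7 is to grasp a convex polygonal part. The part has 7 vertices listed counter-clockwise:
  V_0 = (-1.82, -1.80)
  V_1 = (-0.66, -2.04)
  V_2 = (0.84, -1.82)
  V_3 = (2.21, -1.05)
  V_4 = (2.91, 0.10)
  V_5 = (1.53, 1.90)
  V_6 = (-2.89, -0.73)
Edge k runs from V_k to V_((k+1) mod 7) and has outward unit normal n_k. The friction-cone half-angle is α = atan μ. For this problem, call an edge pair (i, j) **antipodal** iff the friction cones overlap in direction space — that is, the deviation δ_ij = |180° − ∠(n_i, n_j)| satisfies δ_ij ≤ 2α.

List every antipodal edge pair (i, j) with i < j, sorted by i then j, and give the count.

α = atan 0.7 = 34.99°;  2α = 69.98°
n_0 = (-0.2026, -0.9793)
n_1 = (+0.1451, -0.9894)
n_2 = (+0.4900, -0.8717)
n_3 = (+0.8542, -0.5199)
n_4 = (+0.7936, +0.6084)
n_5 = (-0.5113, +0.8594)
n_6 = (-0.7071, -0.7071)
  (0,1): δ = 159.97°  ·
  (0,2): δ = 138.97°  ·
  (0,3): δ = 109.64°  ·
  (0,4): δ = 40.83°  ✓
  (0,5): δ = 42.44°  ✓
  (0,6): δ = 146.69°  ·
  (1,2): δ = 159.01°  ·
  (1,3): δ = 129.67°  ·
  (1,4): δ = 60.87°  ✓
  (1,5): δ = 22.41°  ✓
  (1,6): δ = 126.66°  ·
  (2,3): δ = 150.67°  ·
  (2,4): δ = 81.86°  ·
  (2,5): δ = 1.42°  ✓
  (2,6): δ = 105.66°  ·
  (3,4): δ = 111.20°  ·
  (3,5): δ = 27.92°  ✓
  (3,6): δ = 76.33°  ·
  (4,5): δ = 96.72°  ·
  (4,6): δ = 7.52°  ✓
  (5,6): δ = 75.75°  ·
antipodal pairs: 7

count = 7; pairs: (0,4), (0,5), (1,4), (1,5), (2,5), (3,5), (4,6)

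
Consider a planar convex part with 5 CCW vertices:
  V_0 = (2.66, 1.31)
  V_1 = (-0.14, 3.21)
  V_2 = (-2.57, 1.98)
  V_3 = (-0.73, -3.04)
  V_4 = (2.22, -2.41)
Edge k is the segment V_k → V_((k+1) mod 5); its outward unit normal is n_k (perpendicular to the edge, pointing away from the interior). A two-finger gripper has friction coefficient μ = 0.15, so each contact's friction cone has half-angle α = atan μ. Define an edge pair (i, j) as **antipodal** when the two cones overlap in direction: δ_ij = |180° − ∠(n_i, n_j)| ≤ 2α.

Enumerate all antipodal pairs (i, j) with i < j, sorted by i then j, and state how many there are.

α = atan 0.15 = 8.53°;  2α = 17.06°
n_0 = (+0.5615, +0.8275)
n_1 = (-0.4516, +0.8922)
n_2 = (-0.9389, -0.3441)
n_3 = (+0.2088, -0.9779)
n_4 = (+0.9931, -0.1175)
  (0,1): δ = 118.99°  ·
  (0,2): δ = 35.71°  ·
  (0,3): δ = 46.21°  ·
  (0,4): δ = 117.41°  ·
  (1,2): δ = 96.72°  ·
  (1,3): δ = 14.79°  ✓
  (1,4): δ = 56.41°  ·
  (2,3): δ = 98.07°  ·
  (2,4): δ = 26.88°  ·
  (3,4): δ = 108.80°  ·
antipodal pairs: 1

count = 1; pairs: (1,3)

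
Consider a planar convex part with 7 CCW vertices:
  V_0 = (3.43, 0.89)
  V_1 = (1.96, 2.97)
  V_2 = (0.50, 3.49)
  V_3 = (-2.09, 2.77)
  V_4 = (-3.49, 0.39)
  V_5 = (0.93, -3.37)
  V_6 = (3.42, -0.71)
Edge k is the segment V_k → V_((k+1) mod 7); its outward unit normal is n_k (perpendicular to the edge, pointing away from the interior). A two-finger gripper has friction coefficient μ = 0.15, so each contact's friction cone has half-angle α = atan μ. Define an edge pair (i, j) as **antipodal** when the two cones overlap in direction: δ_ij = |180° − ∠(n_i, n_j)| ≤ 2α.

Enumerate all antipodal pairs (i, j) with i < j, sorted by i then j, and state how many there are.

count = 2; pairs: (0,4), (3,5)

α = atan 0.15 = 8.53°;  2α = 17.06°
n_0 = (+0.8166, +0.5771)
n_1 = (+0.3355, +0.9420)
n_2 = (-0.2678, +0.9635)
n_3 = (-0.8619, +0.5070)
n_4 = (-0.6479, -0.7617)
n_5 = (+0.7301, -0.6834)
n_6 = (+1.0000, -0.0062)
  (0,1): δ = 144.85°  ·
  (0,2): δ = 109.71°  ·
  (0,3): δ = 65.72°  ·
  (0,4): δ = 14.36°  ✓
  (0,5): δ = 101.64°  ·
  (0,6): δ = 144.39°  ·
  (1,2): δ = 144.86°  ·
  (1,3): δ = 100.86°  ·
  (1,4): δ = 20.78°  ·
  (1,5): δ = 66.49°  ·
  (1,6): δ = 109.25°  ·
  (2,3): δ = 136.00°  ·
  (2,4): δ = 55.92°  ·
  (2,5): δ = 31.36°  ·
  (2,6): δ = 74.11°  ·
  (3,4): δ = 99.92°  ·
  (3,5): δ = 12.64°  ✓
  (3,6): δ = 30.11°  ·
  (4,5): δ = 92.72°  ·
  (4,6): δ = 49.97°  ·
  (5,6): δ = 137.25°  ·
antipodal pairs: 2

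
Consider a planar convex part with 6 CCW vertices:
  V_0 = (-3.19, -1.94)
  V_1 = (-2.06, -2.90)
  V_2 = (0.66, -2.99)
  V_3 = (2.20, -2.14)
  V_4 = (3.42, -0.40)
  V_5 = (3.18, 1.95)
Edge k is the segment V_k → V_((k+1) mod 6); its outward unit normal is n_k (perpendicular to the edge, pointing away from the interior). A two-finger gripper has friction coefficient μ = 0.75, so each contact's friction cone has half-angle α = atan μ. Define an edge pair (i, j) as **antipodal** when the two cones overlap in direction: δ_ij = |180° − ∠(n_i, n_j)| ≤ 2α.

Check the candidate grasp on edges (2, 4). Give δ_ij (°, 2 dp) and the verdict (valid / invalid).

δ = 113.07°, invalid

α = atan 0.75 = 36.87°;  2α = 73.74°
edge 2: e_2 = (+1.54, +0.85);  n_2 = (+0.4832, -0.8755)
edge 4: e_4 = (-0.24, +2.35);  n_4 = (+0.9948, +0.1016)
∠(n_2, n_4) = 66.93°
δ = |180° − 66.93°| = 113.07°
113.07° > 2α = 73.74°  →  invalid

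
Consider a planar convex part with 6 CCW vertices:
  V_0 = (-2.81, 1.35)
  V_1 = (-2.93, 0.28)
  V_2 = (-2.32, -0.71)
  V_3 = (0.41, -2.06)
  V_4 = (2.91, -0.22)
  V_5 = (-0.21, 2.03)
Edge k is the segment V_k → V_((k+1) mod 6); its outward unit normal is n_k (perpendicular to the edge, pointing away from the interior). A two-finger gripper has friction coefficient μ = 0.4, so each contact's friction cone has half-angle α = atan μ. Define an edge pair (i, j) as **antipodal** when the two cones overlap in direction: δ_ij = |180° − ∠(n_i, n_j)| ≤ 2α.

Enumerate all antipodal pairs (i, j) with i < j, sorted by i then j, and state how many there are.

count = 4; pairs: (1,4), (2,4), (2,5), (3,5)

α = atan 0.4 = 21.80°;  2α = 43.60°
n_0 = (-0.9938, +0.1115)
n_1 = (-0.8514, -0.5246)
n_2 = (-0.4433, -0.8964)
n_3 = (+0.5928, -0.8054)
n_4 = (+0.5849, +0.8111)
n_5 = (-0.2530, +0.9675)
  (0,1): δ = 141.96°  ·
  (0,2): δ = 109.91°  ·
  (0,3): δ = 47.25°  ·
  (0,4): δ = 60.60°  ·
  (0,5): δ = 111.06°  ·
  (1,2): δ = 147.95°  ·
  (1,3): δ = 85.29°  ·
  (1,4): δ = 22.56°  ✓
  (1,5): δ = 73.02°  ·
  (2,3): δ = 117.33°  ·
  (2,4): δ = 9.48°  ✓
  (2,5): δ = 40.97°  ✓
  (3,4): δ = 72.15°  ·
  (3,5): δ = 21.70°  ✓
  (4,5): δ = 129.55°  ·
antipodal pairs: 4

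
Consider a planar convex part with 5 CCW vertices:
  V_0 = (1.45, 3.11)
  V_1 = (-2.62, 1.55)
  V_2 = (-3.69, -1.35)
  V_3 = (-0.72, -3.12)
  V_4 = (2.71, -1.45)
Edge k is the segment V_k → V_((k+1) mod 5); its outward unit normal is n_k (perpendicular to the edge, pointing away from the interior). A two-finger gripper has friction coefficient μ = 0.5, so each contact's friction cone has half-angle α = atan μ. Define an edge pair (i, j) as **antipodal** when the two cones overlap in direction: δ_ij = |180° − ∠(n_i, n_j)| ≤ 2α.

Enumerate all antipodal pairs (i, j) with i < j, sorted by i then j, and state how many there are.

α = atan 0.5 = 26.57°;  2α = 53.13°
n_0 = (-0.3579, +0.9338)
n_1 = (-0.9382, +0.3462)
n_2 = (-0.5119, -0.8590)
n_3 = (+0.4378, -0.8991)
n_4 = (+0.9639, +0.2663)
  (0,1): δ = 131.22°  ·
  (0,2): δ = 51.76°  ✓
  (0,3): δ = 4.99°  ✓
  (0,4): δ = 84.47°  ·
  (1,2): δ = 100.54°  ·
  (1,3): δ = 43.79°  ✓
  (1,4): δ = 35.70°  ✓
  (2,3): δ = 123.25°  ·
  (2,4): δ = 43.76°  ✓
  (3,4): δ = 100.51°  ·
antipodal pairs: 5

count = 5; pairs: (0,2), (0,3), (1,3), (1,4), (2,4)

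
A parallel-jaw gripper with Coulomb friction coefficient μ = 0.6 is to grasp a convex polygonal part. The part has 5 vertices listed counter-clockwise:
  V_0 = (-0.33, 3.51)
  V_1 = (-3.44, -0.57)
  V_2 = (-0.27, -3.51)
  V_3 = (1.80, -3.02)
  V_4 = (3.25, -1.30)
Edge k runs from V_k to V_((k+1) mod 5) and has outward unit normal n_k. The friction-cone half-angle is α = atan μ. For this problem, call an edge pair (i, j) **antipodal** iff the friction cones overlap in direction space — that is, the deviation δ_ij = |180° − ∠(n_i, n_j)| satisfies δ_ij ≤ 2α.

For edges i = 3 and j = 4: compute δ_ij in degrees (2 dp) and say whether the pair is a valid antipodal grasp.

α = atan 0.6 = 30.96°;  2α = 61.93°
edge 3: e_3 = (+1.45, +1.72);  n_3 = (+0.7646, -0.6445)
edge 4: e_4 = (-3.58, +4.81);  n_4 = (+0.8022, +0.5971)
∠(n_3, n_4) = 76.79°
δ = |180° − 76.79°| = 103.21°
103.21° > 2α = 61.93°  →  invalid

δ = 103.21°, invalid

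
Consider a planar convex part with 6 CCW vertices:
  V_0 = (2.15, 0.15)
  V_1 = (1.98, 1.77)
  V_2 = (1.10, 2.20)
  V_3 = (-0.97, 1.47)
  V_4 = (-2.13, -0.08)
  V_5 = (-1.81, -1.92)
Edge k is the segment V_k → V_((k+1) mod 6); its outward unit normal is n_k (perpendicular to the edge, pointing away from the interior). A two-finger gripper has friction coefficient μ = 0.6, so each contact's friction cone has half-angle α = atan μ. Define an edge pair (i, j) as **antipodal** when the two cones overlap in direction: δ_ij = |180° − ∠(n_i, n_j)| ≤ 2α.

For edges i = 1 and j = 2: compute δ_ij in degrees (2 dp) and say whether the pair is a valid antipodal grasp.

α = atan 0.6 = 30.96°;  2α = 61.93°
edge 1: e_1 = (-0.88, +0.43);  n_1 = (+0.4390, +0.8985)
edge 2: e_2 = (-2.07, -0.73);  n_2 = (-0.3326, +0.9431)
∠(n_1, n_2) = 45.47°
δ = |180° − 45.47°| = 134.53°
134.53° > 2α = 61.93°  →  invalid

δ = 134.53°, invalid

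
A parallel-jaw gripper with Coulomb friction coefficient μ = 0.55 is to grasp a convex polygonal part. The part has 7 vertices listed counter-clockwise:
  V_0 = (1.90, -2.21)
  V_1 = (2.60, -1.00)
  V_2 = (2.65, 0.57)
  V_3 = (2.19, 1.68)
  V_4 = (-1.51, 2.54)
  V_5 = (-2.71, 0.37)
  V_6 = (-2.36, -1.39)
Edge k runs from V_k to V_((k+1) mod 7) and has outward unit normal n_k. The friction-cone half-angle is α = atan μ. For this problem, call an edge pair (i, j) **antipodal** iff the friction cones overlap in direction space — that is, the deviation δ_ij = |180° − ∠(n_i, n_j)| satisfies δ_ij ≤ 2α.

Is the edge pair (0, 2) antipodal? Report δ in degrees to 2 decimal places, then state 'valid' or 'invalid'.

α = atan 0.55 = 28.81°;  2α = 57.62°
edge 0: e_0 = (+0.70, +1.21);  n_0 = (+0.8656, -0.5008)
edge 2: e_2 = (-0.46, +1.11);  n_2 = (+0.9238, +0.3828)
∠(n_0, n_2) = 52.56°
δ = |180° − 52.56°| = 127.44°
127.44° > 2α = 57.62°  →  invalid

δ = 127.44°, invalid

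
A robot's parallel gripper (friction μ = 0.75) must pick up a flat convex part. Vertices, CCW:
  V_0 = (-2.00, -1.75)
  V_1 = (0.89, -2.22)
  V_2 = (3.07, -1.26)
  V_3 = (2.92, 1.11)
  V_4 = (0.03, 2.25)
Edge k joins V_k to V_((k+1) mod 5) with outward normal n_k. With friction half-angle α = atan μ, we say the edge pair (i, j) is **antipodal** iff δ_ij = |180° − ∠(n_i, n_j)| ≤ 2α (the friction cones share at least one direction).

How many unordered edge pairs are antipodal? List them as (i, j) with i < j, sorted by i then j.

α = atan 0.75 = 36.87°;  2α = 73.74°
n_0 = (-0.1605, -0.9870)
n_1 = (+0.4030, -0.9152)
n_2 = (+0.9980, +0.0632)
n_3 = (+0.3669, +0.9302)
n_4 = (-0.8917, +0.4526)
  (0,1): δ = 147.00°  ·
  (0,2): δ = 77.14°  ·
  (0,3): δ = 12.29°  ✓
  (0,4): δ = 72.33°  ✓
  (1,2): δ = 110.15°  ·
  (1,3): δ = 45.29°  ✓
  (1,4): δ = 39.33°  ✓
  (2,3): δ = 115.15°  ·
  (2,4): δ = 30.53°  ✓
  (3,4): δ = 95.38°  ·
antipodal pairs: 5

count = 5; pairs: (0,3), (0,4), (1,3), (1,4), (2,4)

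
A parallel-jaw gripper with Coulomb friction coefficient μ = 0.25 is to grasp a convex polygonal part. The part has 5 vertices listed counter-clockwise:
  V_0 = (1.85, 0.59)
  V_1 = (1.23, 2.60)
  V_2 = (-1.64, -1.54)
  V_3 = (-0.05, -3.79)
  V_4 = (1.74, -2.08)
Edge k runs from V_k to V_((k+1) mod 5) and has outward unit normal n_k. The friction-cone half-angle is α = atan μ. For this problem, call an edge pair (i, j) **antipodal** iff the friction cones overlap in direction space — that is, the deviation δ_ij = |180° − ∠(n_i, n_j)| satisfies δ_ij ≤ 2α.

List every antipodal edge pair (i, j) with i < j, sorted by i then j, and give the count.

α = atan 0.25 = 14.04°;  2α = 28.07°
n_0 = (+0.9556, +0.2948)
n_1 = (-0.8218, +0.5697)
n_2 = (-0.8167, -0.5771)
n_3 = (+0.6908, -0.7231)
n_4 = (+0.9992, -0.0412)
  (0,1): δ = 51.87°  ·
  (0,2): δ = 18.10°  ✓
  (0,3): δ = 116.55°  ·
  (0,4): δ = 160.50°  ·
  (1,2): δ = 110.02°  ·
  (1,3): δ = 11.58°  ✓
  (1,4): δ = 32.37°  ·
  (2,3): δ = 81.56°  ·
  (2,4): δ = 37.61°  ·
  (3,4): δ = 136.05°  ·
antipodal pairs: 2

count = 2; pairs: (0,2), (1,3)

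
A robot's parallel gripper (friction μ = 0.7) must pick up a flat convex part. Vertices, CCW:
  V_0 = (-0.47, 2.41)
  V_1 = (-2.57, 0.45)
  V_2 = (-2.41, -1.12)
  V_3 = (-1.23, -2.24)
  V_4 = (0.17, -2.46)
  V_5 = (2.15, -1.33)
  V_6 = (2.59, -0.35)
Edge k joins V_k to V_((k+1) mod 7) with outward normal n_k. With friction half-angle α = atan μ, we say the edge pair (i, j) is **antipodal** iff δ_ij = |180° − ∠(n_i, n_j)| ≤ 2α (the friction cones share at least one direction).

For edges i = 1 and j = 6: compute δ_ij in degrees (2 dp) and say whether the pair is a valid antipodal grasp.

α = atan 0.7 = 34.99°;  2α = 69.98°
edge 1: e_1 = (+0.16, -1.57);  n_1 = (-0.9948, -0.1014)
edge 6: e_6 = (-3.06, +2.76);  n_6 = (+0.6698, +0.7426)
∠(n_1, n_6) = 137.87°
δ = |180° − 137.87°| = 42.13°
42.13° ≤ 2α = 69.98°  →  valid

δ = 42.13°, valid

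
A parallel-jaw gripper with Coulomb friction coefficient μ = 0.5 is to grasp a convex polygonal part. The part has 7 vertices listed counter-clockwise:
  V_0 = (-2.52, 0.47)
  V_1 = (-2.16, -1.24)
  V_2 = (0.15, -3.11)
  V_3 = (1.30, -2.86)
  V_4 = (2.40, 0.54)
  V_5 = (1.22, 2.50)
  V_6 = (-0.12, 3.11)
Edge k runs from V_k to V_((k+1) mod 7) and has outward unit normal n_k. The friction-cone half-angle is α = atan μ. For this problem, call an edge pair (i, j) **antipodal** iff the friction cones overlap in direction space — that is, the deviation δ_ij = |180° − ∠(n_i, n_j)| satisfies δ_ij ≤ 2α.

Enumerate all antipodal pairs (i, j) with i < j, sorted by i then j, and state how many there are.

α = atan 0.5 = 26.57°;  2α = 53.13°
n_0 = (-0.9785, -0.2060)
n_1 = (-0.6292, -0.7772)
n_2 = (+0.2124, -0.9772)
n_3 = (+0.9514, -0.3078)
n_4 = (+0.8567, +0.5158)
n_5 = (+0.4143, +0.9101)
n_6 = (-0.7399, +0.6727)
  (0,1): δ = 140.88°  ·
  (0,2): δ = 89.62°  ·
  (0,3): δ = 29.82°  ✓
  (0,4): δ = 19.16°  ✓
  (0,5): δ = 53.64°  ·
  (0,6): δ = 125.84°  ·
  (1,2): δ = 128.74°  ·
  (1,3): δ = 68.94°  ·
  (1,4): δ = 19.96°  ✓
  (1,5): δ = 14.51°  ✓
  (1,6): δ = 86.72°  ·
  (2,3): δ = 120.19°  ·
  (2,4): δ = 71.22°  ·
  (2,5): δ = 36.74°  ✓
  (2,6): δ = 35.46°  ✓
  (3,4): δ = 131.02°  ·
  (3,5): δ = 96.55°  ·
  (3,6): δ = 24.35°  ✓
  (4,5): δ = 145.53°  ·
  (4,6): δ = 73.32°  ·
  (5,6): δ = 107.80°  ·
antipodal pairs: 7

count = 7; pairs: (0,3), (0,4), (1,4), (1,5), (2,5), (2,6), (3,6)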